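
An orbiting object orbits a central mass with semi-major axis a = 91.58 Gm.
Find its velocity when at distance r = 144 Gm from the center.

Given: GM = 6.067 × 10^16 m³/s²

Convert to SI: a = 91.58 Gm = 9.158e+10 m; r = 144 Gm = 1.44e+11 m.
Vis-viva: v = √(GM · (2/r − 1/a)).
2/r − 1/a = 2/1.44e+11 − 1/9.158e+10 = 2.96947e-12 m⁻¹.
v = √(6.067e+16 · 2.96947e-12) m/s ≈ 424.5 m/s = 424.5 m/s.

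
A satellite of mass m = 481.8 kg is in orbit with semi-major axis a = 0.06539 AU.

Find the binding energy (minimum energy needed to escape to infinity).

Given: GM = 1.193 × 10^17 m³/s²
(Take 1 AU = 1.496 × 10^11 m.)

Convert to SI: a = 0.06539 AU = 9.78234e+09 m.
Total orbital energy is E = −GMm/(2a); binding energy is E_bind = −E = GMm/(2a).
E_bind = 1.193e+17 · 481.8 / (2 · 9.78234e+09) J ≈ 2.938e+09 J = 2.938 GJ.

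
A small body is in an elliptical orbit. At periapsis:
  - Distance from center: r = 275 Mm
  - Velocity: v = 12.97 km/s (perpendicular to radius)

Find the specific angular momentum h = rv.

Convert to SI: r = 275 Mm = 2.75e+08 m; v = 12.97 km/s = 12970 m/s.
With v perpendicular to r, h = r · v.
h = 2.75e+08 · 12970 m²/s ≈ 3.567e+12 m²/s.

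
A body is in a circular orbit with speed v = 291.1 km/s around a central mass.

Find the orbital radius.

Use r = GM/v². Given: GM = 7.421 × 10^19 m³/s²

Convert to SI: v = 291.1 km/s = 291100 m/s.
For a circular orbit, v² = GM / r, so r = GM / v².
r = 7.421e+19 / (291100)² m ≈ 8.757e+08 m = 8.757 × 10^8 m.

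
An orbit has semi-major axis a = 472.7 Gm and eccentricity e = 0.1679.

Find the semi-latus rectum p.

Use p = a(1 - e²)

Convert to SI: a = 472.7 Gm = 4.727e+11 m.
p = a (1 − e²).
p = 4.727e+11 · (1 − (0.1679)²) = 4.727e+11 · 0.97181 ≈ 4.594e+11 m = 459.4 Gm.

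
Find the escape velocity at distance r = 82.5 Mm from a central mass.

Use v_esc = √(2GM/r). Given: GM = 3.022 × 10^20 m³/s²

Convert to SI: r = 82.5 Mm = 8.25e+07 m.
Escape velocity comes from setting total energy to zero: ½v² − GM/r = 0 ⇒ v_esc = √(2GM / r).
v_esc = √(2 · 3.022e+20 / 8.25e+07) m/s ≈ 2.707e+06 m/s = 2707 km/s.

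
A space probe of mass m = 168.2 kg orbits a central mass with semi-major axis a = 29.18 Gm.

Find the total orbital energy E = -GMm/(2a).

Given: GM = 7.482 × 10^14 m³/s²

Convert to SI: a = 29.18 Gm = 2.918e+10 m.
E = −GMm / (2a).
E = −7.482e+14 · 168.2 / (2 · 2.918e+10) J ≈ -2.156e+06 J = -2.156 MJ.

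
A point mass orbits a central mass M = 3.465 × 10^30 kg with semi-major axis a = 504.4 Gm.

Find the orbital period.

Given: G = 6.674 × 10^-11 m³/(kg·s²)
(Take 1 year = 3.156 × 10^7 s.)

Convert to SI: a = 504.4 Gm = 5.044e+11 m.
GM = G · M = 6.674e-11 · 3.465e+30 = 2.31254e+20 m³/s².
Kepler's third law: T = 2π √(a³ / GM).
Substituting a = 5.044e+11 m and GM = 2.31254e+20 m³/s²:
T = 2π √((5.044e+11)³ / 2.31254e+20) s
T ≈ 1.48e+08 s = 4.69 years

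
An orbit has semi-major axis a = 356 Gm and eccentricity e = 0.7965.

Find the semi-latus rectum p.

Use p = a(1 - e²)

Convert to SI: a = 356 Gm = 3.56e+11 m.
p = a (1 − e²).
p = 3.56e+11 · (1 − (0.7965)²) = 3.56e+11 · 0.365588 ≈ 1.301e+11 m = 130.1 Gm.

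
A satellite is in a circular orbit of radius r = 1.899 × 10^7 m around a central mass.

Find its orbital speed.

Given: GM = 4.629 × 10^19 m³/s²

For a circular orbit, gravity supplies the centripetal force, so v = √(GM / r).
v = √(4.629e+19 / 1.899e+07) m/s ≈ 1.561e+06 m/s = 1561 km/s.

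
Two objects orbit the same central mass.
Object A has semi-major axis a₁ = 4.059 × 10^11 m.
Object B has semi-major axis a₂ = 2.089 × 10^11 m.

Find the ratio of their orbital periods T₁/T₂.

From Kepler's third law, (T₁/T₂)² = (a₁/a₂)³, so T₁/T₂ = (a₁/a₂)^(3/2).
a₁/a₂ = 4.059e+11 / 2.089e+11 = 1.94303.
T₁/T₂ = (1.94303)^(3/2) ≈ 2.708.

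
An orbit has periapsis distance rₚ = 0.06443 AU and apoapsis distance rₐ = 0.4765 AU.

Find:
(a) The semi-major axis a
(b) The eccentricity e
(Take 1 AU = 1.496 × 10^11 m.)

Convert to SI: rₚ = 0.06443 AU = 9.63873e+09 m; rₐ = 0.4765 AU = 7.12844e+10 m.
(a) a = (rₚ + rₐ) / 2 = (9.63873e+09 + 7.12844e+10) / 2 ≈ 4.046e+10 m = 0.2705 AU.
(b) e = (rₐ − rₚ) / (rₐ + rₚ) = (7.12844e+10 − 9.63873e+09) / (7.12844e+10 + 9.63873e+09) ≈ 0.7618.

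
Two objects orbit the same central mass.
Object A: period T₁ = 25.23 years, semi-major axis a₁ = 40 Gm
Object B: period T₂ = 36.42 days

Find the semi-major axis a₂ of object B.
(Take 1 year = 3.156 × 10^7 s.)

Convert to SI: T₁ = 25.23 years = 7.96259e+08 s; a₁ = 40 Gm = 4e+10 m; T₂ = 36.42 days = 3.14669e+06 s.
Kepler's third law: (T₁/T₂)² = (a₁/a₂)³ ⇒ a₂ = a₁ · (T₂/T₁)^(2/3).
T₂/T₁ = 3.14669e+06 / 7.96259e+08 = 0.00395184.
a₂ = 4e+10 · (0.00395184)^(2/3) m ≈ 9.998e+08 m = 999.8 Mm.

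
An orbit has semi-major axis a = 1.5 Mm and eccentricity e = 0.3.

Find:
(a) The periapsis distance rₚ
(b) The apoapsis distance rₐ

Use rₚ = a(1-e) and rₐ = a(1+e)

Convert to SI: a = 1.5 Mm = 1.5e+06 m.
(a) rₚ = a(1 − e) = 1.5e+06 · (1 − 0.3) = 1.5e+06 · 0.7 ≈ 1.05e+06 m = 1.05 Mm.
(b) rₐ = a(1 + e) = 1.5e+06 · (1 + 0.3) = 1.5e+06 · 1.3 ≈ 1.95e+06 m = 1.95 Mm.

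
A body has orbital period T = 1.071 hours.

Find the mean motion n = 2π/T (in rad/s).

Convert to SI: T = 1.071 hours = 3855.6 s.
n = 2π / T.
n = 2π / 3855.6 s ≈ 0.00163 rad/s.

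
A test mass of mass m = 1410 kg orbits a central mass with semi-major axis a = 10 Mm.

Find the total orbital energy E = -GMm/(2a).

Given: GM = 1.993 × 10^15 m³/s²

Convert to SI: a = 10 Mm = 1e+07 m.
E = −GMm / (2a).
E = −1.993e+15 · 1410 / (2 · 1e+07) J ≈ -1.405e+11 J = -140.5 GJ.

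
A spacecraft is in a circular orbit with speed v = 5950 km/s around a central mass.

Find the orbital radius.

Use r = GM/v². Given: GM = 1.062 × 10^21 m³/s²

Convert to SI: v = 5950 km/s = 5.95e+06 m/s.
For a circular orbit, v² = GM / r, so r = GM / v².
r = 1.062e+21 / (5.95e+06)² m ≈ 3e+07 m = 30 Mm.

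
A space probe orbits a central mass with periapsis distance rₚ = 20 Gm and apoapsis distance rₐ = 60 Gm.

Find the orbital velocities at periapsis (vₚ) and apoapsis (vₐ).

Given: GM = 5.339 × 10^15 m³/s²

Convert to SI: rₚ = 20 Gm = 2e+10 m; rₐ = 60 Gm = 6e+10 m.
Use the vis-viva equation v² = GM(2/r − 1/a) with a = (rₚ + rₐ)/2 = (2e+10 + 6e+10)/2 = 4e+10 m.
vₚ = √(GM · (2/rₚ − 1/a)) = √(5.339e+15 · (2/2e+10 − 1/4e+10)) m/s ≈ 632.8 m/s = 632.8 m/s.
vₐ = √(GM · (2/rₐ − 1/a)) = √(5.339e+15 · (2/6e+10 − 1/4e+10)) m/s ≈ 210.9 m/s = 210.9 m/s.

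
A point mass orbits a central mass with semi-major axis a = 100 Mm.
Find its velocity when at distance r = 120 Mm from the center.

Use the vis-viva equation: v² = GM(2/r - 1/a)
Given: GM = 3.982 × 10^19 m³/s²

Convert to SI: a = 100 Mm = 1e+08 m; r = 120 Mm = 1.2e+08 m.
Vis-viva: v = √(GM · (2/r − 1/a)).
2/r − 1/a = 2/1.2e+08 − 1/1e+08 = 6.66667e-09 m⁻¹.
v = √(3.982e+19 · 6.66667e-09) m/s ≈ 5.152e+05 m/s = 515.2 km/s.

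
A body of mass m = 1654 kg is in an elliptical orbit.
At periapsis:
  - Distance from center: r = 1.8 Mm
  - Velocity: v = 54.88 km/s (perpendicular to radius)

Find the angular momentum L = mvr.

Convert to SI: r = 1.8 Mm = 1.8e+06 m; v = 54.88 km/s = 54880 m/s.
Since v is perpendicular to r, L = m · v · r.
L = 1654 · 54880 · 1.8e+06 kg·m²/s ≈ 1.634e+14 kg·m²/s.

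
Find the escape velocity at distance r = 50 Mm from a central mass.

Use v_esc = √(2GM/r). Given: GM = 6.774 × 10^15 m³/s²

Convert to SI: r = 50 Mm = 5e+07 m.
Escape velocity comes from setting total energy to zero: ½v² − GM/r = 0 ⇒ v_esc = √(2GM / r).
v_esc = √(2 · 6.774e+15 / 5e+07) m/s ≈ 1.646e+04 m/s = 16.46 km/s.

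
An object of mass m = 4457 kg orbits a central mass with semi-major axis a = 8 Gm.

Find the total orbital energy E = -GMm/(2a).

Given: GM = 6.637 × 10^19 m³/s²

Convert to SI: a = 8 Gm = 8e+09 m.
E = −GMm / (2a).
E = −6.637e+19 · 4457 / (2 · 8e+09) J ≈ -1.849e+13 J = -18.49 TJ.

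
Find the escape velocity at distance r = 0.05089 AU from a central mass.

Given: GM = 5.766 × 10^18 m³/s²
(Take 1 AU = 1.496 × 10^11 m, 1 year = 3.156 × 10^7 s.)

Convert to SI: r = 0.05089 AU = 7.61314e+09 m.
Escape velocity comes from setting total energy to zero: ½v² − GM/r = 0 ⇒ v_esc = √(2GM / r).
v_esc = √(2 · 5.766e+18 / 7.61314e+09) m/s ≈ 3.892e+04 m/s = 8.211 AU/year.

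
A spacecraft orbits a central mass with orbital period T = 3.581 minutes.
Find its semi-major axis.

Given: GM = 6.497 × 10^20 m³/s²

Convert to SI: T = 3.581 minutes = 214.86 s.
Invert Kepler's third law: a = (GM · T² / (4π²))^(1/3).
Substituting T = 214.86 s and GM = 6.497e+20 m³/s²:
a = (6.497e+20 · (214.86)² / (4π²))^(1/3) m
a ≈ 9.125e+07 m = 91.25 Mm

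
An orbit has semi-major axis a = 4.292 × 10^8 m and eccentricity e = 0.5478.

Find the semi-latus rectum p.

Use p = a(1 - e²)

p = a (1 − e²).
p = 4.292e+08 · (1 − (0.5478)²) = 4.292e+08 · 0.699915 ≈ 3.004e+08 m = 3.004 × 10^8 m.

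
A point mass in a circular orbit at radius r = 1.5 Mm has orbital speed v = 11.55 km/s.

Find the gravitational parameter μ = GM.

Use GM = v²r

Convert to SI: r = 1.5 Mm = 1.5e+06 m; v = 11.55 km/s = 11550 m/s.
For a circular orbit v² = GM/r, so GM = v² · r.
GM = (11550)² · 1.5e+06 m³/s² ≈ 2.001e+14 m³/s² = 2.001 × 10^14 m³/s².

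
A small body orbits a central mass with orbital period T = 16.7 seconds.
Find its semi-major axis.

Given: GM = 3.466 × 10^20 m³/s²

Invert Kepler's third law: a = (GM · T² / (4π²))^(1/3).
Substituting T = 16.7 s and GM = 3.466e+20 m³/s²:
a = (3.466e+20 · (16.7)² / (4π²))^(1/3) m
a ≈ 1.348e+07 m = 13.48 Mm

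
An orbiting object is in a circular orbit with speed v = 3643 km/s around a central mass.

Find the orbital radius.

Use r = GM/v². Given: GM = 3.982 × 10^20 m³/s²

Convert to SI: v = 3643 km/s = 3.643e+06 m/s.
For a circular orbit, v² = GM / r, so r = GM / v².
r = 3.982e+20 / (3.643e+06)² m ≈ 3e+07 m = 30 Mm.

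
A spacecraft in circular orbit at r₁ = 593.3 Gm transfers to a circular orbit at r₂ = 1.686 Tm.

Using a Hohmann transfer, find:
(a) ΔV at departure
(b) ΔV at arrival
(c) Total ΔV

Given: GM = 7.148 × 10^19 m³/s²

Convert to SI: r₁ = 593.3 Gm = 5.933e+11 m; r₂ = 1.686 Tm = 1.686e+12 m.
Transfer semi-major axis: a_t = (r₁ + r₂)/2 = (5.933e+11 + 1.686e+12)/2 = 1.13965e+12 m.
Circular speeds: v₁ = √(GM/r₁) = 10976.3 m/s, v₂ = √(GM/r₂) = 6511.24 m/s.
Transfer speeds (vis-viva v² = GM(2/r − 1/a_t)): v₁ᵗ = 13350.5 m/s, v₂ᵗ = 4698.02 m/s.
(a) ΔV₁ = |v₁ᵗ − v₁| ≈ 2374 m/s = 2.374 km/s.
(b) ΔV₂ = |v₂ − v₂ᵗ| ≈ 1813 m/s = 1.813 km/s.
(c) ΔV_total = ΔV₁ + ΔV₂ ≈ 4187 m/s = 4.187 km/s.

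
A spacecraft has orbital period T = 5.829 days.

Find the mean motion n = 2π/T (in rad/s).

Convert to SI: T = 5.829 days = 503626 s.
n = 2π / T.
n = 2π / 503626 s ≈ 1.248e-05 rad/s.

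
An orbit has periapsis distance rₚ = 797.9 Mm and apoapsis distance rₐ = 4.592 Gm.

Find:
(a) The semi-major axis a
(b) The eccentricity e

Convert to SI: rₚ = 797.9 Mm = 7.979e+08 m; rₐ = 4.592 Gm = 4.592e+09 m.
(a) a = (rₚ + rₐ) / 2 = (7.979e+08 + 4.592e+09) / 2 ≈ 2.695e+09 m = 2.695 Gm.
(b) e = (rₐ − rₚ) / (rₐ + rₚ) = (4.592e+09 − 7.979e+08) / (4.592e+09 + 7.979e+08) ≈ 0.7039.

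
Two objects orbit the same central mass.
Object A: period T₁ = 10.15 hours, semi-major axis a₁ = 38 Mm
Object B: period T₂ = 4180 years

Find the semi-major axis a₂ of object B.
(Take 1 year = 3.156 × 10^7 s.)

Convert to SI: T₁ = 10.15 hours = 36540 s; a₁ = 38 Mm = 3.8e+07 m; T₂ = 4180 years = 1.31921e+11 s.
Kepler's third law: (T₁/T₂)² = (a₁/a₂)³ ⇒ a₂ = a₁ · (T₂/T₁)^(2/3).
T₂/T₁ = 1.31921e+11 / 36540 = 3.61031e+06.
a₂ = 3.8e+07 · (3.61031e+06)^(2/3) m ≈ 8.943e+11 m = 894.3 Gm.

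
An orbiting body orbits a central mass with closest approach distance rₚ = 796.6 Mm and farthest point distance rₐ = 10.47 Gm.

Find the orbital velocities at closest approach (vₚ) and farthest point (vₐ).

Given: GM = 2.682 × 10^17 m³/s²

Convert to SI: rₚ = 796.6 Mm = 7.966e+08 m; rₐ = 10.47 Gm = 1.047e+10 m.
Use the vis-viva equation v² = GM(2/r − 1/a) with a = (rₚ + rₐ)/2 = (7.966e+08 + 1.047e+10)/2 = 5.6333e+09 m.
vₚ = √(GM · (2/rₚ − 1/a)) = √(2.682e+17 · (2/7.966e+08 − 1/5.6333e+09)) m/s ≈ 2.502e+04 m/s = 25.02 km/s.
vₐ = √(GM · (2/rₐ − 1/a)) = √(2.682e+17 · (2/1.047e+10 − 1/5.6333e+09)) m/s ≈ 1903 m/s = 1.903 km/s.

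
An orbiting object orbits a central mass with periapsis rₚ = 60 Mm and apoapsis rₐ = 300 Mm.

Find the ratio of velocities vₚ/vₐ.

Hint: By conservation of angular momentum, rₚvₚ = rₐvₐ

Convert to SI: rₚ = 60 Mm = 6e+07 m; rₐ = 300 Mm = 3e+08 m.
Conservation of angular momentum gives rₚvₚ = rₐvₐ, so vₚ/vₐ = rₐ/rₚ.
vₚ/vₐ = 3e+08 / 6e+07 ≈ 5.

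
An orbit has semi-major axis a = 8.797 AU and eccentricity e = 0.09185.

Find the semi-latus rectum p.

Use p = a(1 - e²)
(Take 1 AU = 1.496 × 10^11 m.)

Convert to SI: a = 8.797 AU = 1.31603e+12 m.
p = a (1 − e²).
p = 1.31603e+12 · (1 − (0.09185)²) = 1.31603e+12 · 0.991564 ≈ 1.305e+12 m = 8.723 AU.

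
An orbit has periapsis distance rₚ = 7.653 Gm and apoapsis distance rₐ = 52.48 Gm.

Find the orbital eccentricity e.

Convert to SI: rₚ = 7.653 Gm = 7.653e+09 m; rₐ = 52.48 Gm = 5.248e+10 m.
e = (rₐ − rₚ) / (rₐ + rₚ).
e = (5.248e+10 − 7.653e+09) / (5.248e+10 + 7.653e+09) = 4.4827e+10 / 6.0133e+10 ≈ 0.7455.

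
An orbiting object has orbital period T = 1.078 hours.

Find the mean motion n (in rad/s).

Convert to SI: T = 1.078 hours = 3880.8 s.
n = 2π / T.
n = 2π / 3880.8 s ≈ 0.001619 rad/s.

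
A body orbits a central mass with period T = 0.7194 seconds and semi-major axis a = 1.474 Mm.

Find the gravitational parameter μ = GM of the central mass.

Convert to SI: a = 1.474 Mm = 1.474e+06 m.
GM = 4π² · a³ / T².
GM = 4π² · (1.474e+06)³ / (0.7194)² m³/s² ≈ 2.443e+20 m³/s² = 2.443 × 10^20 m³/s².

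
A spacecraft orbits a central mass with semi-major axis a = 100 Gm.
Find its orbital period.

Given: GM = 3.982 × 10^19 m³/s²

Convert to SI: a = 100 Gm = 1e+11 m.
Kepler's third law: T = 2π √(a³ / GM).
Substituting a = 1e+11 m and GM = 3.982e+19 m³/s²:
T = 2π √((1e+11)³ / 3.982e+19) s
T ≈ 3.149e+07 s = 364.4 days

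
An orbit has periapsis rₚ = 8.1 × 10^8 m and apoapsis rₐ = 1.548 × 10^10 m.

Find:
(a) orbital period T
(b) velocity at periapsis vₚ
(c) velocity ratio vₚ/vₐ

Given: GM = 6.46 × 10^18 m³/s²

(a) With a = (rₚ + rₐ)/2 = 8.145e+09 m, T = 2π √(a³/GM) = 2π √((8.145e+09)³/6.46e+18) s ≈ 1.817e+06 s
(b) With a = (rₚ + rₐ)/2 = 8.145e+09 m, vₚ = √(GM (2/rₚ − 1/a)) = √(6.46e+18 · (2/8.1e+08 − 1/8.145e+09)) m/s ≈ 1.231e+05 m/s
(c) Conservation of angular momentum (rₚvₚ = rₐvₐ) gives vₚ/vₐ = rₐ/rₚ = 1.548e+10/8.1e+08 ≈ 19.11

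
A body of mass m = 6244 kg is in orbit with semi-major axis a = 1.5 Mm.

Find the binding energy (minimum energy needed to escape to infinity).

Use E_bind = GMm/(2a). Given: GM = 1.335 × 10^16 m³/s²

Convert to SI: a = 1.5 Mm = 1.5e+06 m.
Total orbital energy is E = −GMm/(2a); binding energy is E_bind = −E = GMm/(2a).
E_bind = 1.335e+16 · 6244 / (2 · 1.5e+06) J ≈ 2.779e+13 J = 27.79 TJ.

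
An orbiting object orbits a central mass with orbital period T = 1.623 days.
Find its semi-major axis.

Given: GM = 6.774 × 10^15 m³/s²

Convert to SI: T = 1.623 days = 140227 s.
Invert Kepler's third law: a = (GM · T² / (4π²))^(1/3).
Substituting T = 140227 s and GM = 6.774e+15 m³/s²:
a = (6.774e+15 · (140227)² / (4π²))^(1/3) m
a ≈ 1.5e+08 m = 150 Mm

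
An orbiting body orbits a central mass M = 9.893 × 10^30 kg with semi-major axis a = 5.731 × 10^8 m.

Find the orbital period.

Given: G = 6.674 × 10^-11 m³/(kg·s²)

GM = G · M = 6.674e-11 · 9.893e+30 = 6.60259e+20 m³/s².
Kepler's third law: T = 2π √(a³ / GM).
Substituting a = 5.731e+08 m and GM = 6.60259e+20 m³/s²:
T = 2π √((5.731e+08)³ / 6.60259e+20) s
T ≈ 3355 s = 55.91 minutes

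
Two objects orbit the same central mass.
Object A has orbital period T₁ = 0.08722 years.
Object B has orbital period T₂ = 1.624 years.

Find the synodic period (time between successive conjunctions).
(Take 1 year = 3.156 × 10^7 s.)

Convert to SI: T₁ = 0.08722 years = 2.75266e+06 s; T₂ = 1.624 years = 5.12534e+07 s.
T_syn = |T₁ · T₂ / (T₁ − T₂)|.
T_syn = |2.75266e+06 · 5.12534e+07 / (2.75266e+06 − 5.12534e+07)| s ≈ 2.909e+06 s = 0.09217 years.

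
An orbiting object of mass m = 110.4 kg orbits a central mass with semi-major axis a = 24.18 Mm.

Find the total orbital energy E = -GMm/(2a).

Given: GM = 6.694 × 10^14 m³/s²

Convert to SI: a = 24.18 Mm = 2.418e+07 m.
E = −GMm / (2a).
E = −6.694e+14 · 110.4 / (2 · 2.418e+07) J ≈ -1.528e+09 J = -1.528 GJ.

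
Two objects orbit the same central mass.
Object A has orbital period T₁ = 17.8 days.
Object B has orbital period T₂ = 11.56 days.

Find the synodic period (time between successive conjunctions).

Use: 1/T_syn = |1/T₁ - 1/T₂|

Convert to SI: T₁ = 17.8 days = 1.53792e+06 s; T₂ = 11.56 days = 998784 s.
T_syn = |T₁ · T₂ / (T₁ − T₂)|.
T_syn = |1.53792e+06 · 998784 / (1.53792e+06 − 998784)| s ≈ 2.849e+06 s = 32.98 days.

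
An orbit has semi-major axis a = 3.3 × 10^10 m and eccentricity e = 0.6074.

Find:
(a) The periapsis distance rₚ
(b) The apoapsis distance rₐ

(a) rₚ = a(1 − e) = 3.3e+10 · (1 − 0.6074) = 3.3e+10 · 0.3926 ≈ 1.296e+10 m = 1.296 × 10^10 m.
(b) rₐ = a(1 + e) = 3.3e+10 · (1 + 0.6074) = 3.3e+10 · 1.6074 ≈ 5.304e+10 m = 5.304 × 10^10 m.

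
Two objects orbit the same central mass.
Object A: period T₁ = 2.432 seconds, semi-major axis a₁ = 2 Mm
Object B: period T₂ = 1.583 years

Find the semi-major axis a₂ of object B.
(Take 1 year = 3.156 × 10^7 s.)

Convert to SI: a₁ = 2 Mm = 2e+06 m; T₂ = 1.583 years = 4.99595e+07 s.
Kepler's third law: (T₁/T₂)² = (a₁/a₂)³ ⇒ a₂ = a₁ · (T₂/T₁)^(2/3).
T₂/T₁ = 4.99595e+07 / 2.432 = 2.05425e+07.
a₂ = 2e+06 · (2.05425e+07)^(2/3) m ≈ 1.5e+11 m = 150 Gm.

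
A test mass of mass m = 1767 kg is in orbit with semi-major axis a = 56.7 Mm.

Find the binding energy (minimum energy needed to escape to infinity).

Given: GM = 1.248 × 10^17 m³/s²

Convert to SI: a = 56.7 Mm = 5.67e+07 m.
Total orbital energy is E = −GMm/(2a); binding energy is E_bind = −E = GMm/(2a).
E_bind = 1.248e+17 · 1767 / (2 · 5.67e+07) J ≈ 1.945e+12 J = 1.945 TJ.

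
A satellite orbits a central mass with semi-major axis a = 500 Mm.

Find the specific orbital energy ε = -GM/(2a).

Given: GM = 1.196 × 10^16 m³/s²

Convert to SI: a = 500 Mm = 5e+08 m.
ε = −GM / (2a).
ε = −1.196e+16 / (2 · 5e+08) J/kg ≈ -1.196e+07 J/kg = -11.96 MJ/kg.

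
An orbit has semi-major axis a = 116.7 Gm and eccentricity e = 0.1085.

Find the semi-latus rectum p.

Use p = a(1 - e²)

Convert to SI: a = 116.7 Gm = 1.167e+11 m.
p = a (1 − e²).
p = 1.167e+11 · (1 − (0.1085)²) = 1.167e+11 · 0.988228 ≈ 1.153e+11 m = 115.3 Gm.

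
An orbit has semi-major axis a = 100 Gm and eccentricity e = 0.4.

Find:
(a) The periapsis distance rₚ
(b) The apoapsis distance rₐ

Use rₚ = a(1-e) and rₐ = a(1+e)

Convert to SI: a = 100 Gm = 1e+11 m.
(a) rₚ = a(1 − e) = 1e+11 · (1 − 0.4) = 1e+11 · 0.6 ≈ 6e+10 m = 60 Gm.
(b) rₐ = a(1 + e) = 1e+11 · (1 + 0.4) = 1e+11 · 1.4 ≈ 1.4e+11 m = 140 Gm.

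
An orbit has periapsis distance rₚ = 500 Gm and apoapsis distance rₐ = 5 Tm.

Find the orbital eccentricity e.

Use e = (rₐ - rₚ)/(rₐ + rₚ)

Convert to SI: rₚ = 500 Gm = 5e+11 m; rₐ = 5 Tm = 5e+12 m.
e = (rₐ − rₚ) / (rₐ + rₚ).
e = (5e+12 − 5e+11) / (5e+12 + 5e+11) = 4.5e+12 / 5.5e+12 ≈ 0.8182.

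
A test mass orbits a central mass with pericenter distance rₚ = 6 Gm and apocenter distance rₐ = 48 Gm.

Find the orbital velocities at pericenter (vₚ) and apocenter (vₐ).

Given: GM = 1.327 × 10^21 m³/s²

Convert to SI: rₚ = 6 Gm = 6e+09 m; rₐ = 48 Gm = 4.8e+10 m.
Use the vis-viva equation v² = GM(2/r − 1/a) with a = (rₚ + rₐ)/2 = (6e+09 + 4.8e+10)/2 = 2.7e+10 m.
vₚ = √(GM · (2/rₚ − 1/a)) = √(1.327e+21 · (2/6e+09 − 1/2.7e+10)) m/s ≈ 6.27e+05 m/s = 627 km/s.
vₐ = √(GM · (2/rₐ − 1/a)) = √(1.327e+21 · (2/4.8e+10 − 1/2.7e+10)) m/s ≈ 7.838e+04 m/s = 78.38 km/s.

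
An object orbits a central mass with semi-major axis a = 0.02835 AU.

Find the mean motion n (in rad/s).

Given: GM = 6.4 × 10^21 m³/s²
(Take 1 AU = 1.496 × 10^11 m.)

Convert to SI: a = 0.02835 AU = 4.24116e+09 m.
n = √(GM / a³).
n = √(6.4e+21 / (4.24116e+09)³) rad/s ≈ 0.0002896 rad/s.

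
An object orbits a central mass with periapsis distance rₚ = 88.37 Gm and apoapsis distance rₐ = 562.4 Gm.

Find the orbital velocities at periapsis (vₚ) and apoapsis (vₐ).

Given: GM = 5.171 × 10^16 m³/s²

Convert to SI: rₚ = 88.37 Gm = 8.837e+10 m; rₐ = 562.4 Gm = 5.624e+11 m.
Use the vis-viva equation v² = GM(2/r − 1/a) with a = (rₚ + rₐ)/2 = (8.837e+10 + 5.624e+11)/2 = 3.25385e+11 m.
vₚ = √(GM · (2/rₚ − 1/a)) = √(5.171e+16 · (2/8.837e+10 − 1/3.25385e+11)) m/s ≈ 1006 m/s = 1.006 km/s.
vₐ = √(GM · (2/rₐ − 1/a)) = √(5.171e+16 · (2/5.624e+11 − 1/3.25385e+11)) m/s ≈ 158 m/s = 158 m/s.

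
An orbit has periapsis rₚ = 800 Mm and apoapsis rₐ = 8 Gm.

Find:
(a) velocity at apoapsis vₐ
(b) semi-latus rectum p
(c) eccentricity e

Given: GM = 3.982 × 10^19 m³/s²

Convert to SI: rₚ = 800 Mm = 8e+08 m; rₐ = 8 Gm = 8e+09 m.
(a) With a = (rₚ + rₐ)/2 = 4.4e+09 m, vₐ = √(GM (2/rₐ − 1/a)) = √(3.982e+19 · (2/8e+09 − 1/4.4e+09)) m/s ≈ 3.008e+04 m/s
(b) From a = (rₚ + rₐ)/2 = 4.4e+09 m and e = (rₐ − rₚ)/(rₐ + rₚ) = 0.818182, p = a(1 − e²) = 4.4e+09 · (1 − (0.818182)²) ≈ 1.455e+09 m
(c) e = (rₐ − rₚ)/(rₐ + rₚ) = (8e+09 − 8e+08)/(8e+09 + 8e+08) ≈ 0.8182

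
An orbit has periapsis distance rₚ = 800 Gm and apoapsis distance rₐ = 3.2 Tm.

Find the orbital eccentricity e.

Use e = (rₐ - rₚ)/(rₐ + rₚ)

Convert to SI: rₚ = 800 Gm = 8e+11 m; rₐ = 3.2 Tm = 3.2e+12 m.
e = (rₐ − rₚ) / (rₐ + rₚ).
e = (3.2e+12 − 8e+11) / (3.2e+12 + 8e+11) = 2.4e+12 / 4e+12 ≈ 0.6.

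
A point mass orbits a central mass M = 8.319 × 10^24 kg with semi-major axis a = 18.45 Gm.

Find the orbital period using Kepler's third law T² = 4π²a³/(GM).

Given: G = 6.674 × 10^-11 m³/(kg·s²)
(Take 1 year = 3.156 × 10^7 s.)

Convert to SI: a = 18.45 Gm = 1.845e+10 m.
GM = G · M = 6.674e-11 · 8.319e+24 = 5.5521e+14 m³/s².
Kepler's third law: T = 2π √(a³ / GM).
Substituting a = 1.845e+10 m and GM = 5.5521e+14 m³/s²:
T = 2π √((1.845e+10)³ / 5.5521e+14) s
T ≈ 6.683e+08 s = 21.17 years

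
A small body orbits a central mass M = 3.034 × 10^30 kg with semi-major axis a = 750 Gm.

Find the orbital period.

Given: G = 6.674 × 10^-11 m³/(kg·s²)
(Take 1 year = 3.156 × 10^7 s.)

Convert to SI: a = 750 Gm = 7.5e+11 m.
GM = G · M = 6.674e-11 · 3.034e+30 = 2.02489e+20 m³/s².
Kepler's third law: T = 2π √(a³ / GM).
Substituting a = 7.5e+11 m and GM = 2.02489e+20 m³/s²:
T = 2π √((7.5e+11)³ / 2.02489e+20) s
T ≈ 2.868e+08 s = 9.087 years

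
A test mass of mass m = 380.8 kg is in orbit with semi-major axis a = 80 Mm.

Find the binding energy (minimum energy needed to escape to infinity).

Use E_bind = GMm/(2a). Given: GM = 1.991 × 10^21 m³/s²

Convert to SI: a = 80 Mm = 8e+07 m.
Total orbital energy is E = −GMm/(2a); binding energy is E_bind = −E = GMm/(2a).
E_bind = 1.991e+21 · 380.8 / (2 · 8e+07) J ≈ 4.739e+15 J = 4.739 PJ.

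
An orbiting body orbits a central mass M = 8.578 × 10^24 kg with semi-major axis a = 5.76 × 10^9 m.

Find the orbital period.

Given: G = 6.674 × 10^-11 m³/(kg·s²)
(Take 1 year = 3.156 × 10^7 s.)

GM = G · M = 6.674e-11 · 8.578e+24 = 5.72496e+14 m³/s².
Kepler's third law: T = 2π √(a³ / GM).
Substituting a = 5.76e+09 m and GM = 5.72496e+14 m³/s²:
T = 2π √((5.76e+09)³ / 5.72496e+14) s
T ≈ 1.148e+08 s = 3.637 years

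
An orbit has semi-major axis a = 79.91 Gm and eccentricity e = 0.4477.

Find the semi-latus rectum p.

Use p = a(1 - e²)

Convert to SI: a = 79.91 Gm = 7.991e+10 m.
p = a (1 − e²).
p = 7.991e+10 · (1 − (0.4477)²) = 7.991e+10 · 0.799565 ≈ 6.389e+10 m = 63.89 Gm.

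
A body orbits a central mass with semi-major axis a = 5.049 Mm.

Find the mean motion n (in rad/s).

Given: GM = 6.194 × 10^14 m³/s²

Convert to SI: a = 5.049 Mm = 5.049e+06 m.
n = √(GM / a³).
n = √(6.194e+14 / (5.049e+06)³) rad/s ≈ 0.002194 rad/s.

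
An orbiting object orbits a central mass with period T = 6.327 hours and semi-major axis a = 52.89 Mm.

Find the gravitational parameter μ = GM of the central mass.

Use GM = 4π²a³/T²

Convert to SI: T = 6.327 hours = 22777.2 s; a = 52.89 Mm = 5.289e+07 m.
GM = 4π² · a³ / T².
GM = 4π² · (5.289e+07)³ / (22777.2)² m³/s² ≈ 1.126e+16 m³/s² = 1.126 × 10^16 m³/s².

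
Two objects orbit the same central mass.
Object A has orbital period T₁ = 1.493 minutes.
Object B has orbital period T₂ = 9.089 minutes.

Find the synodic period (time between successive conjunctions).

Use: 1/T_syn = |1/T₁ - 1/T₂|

Convert to SI: T₁ = 1.493 minutes = 89.58 s; T₂ = 9.089 minutes = 545.34 s.
T_syn = |T₁ · T₂ / (T₁ − T₂)|.
T_syn = |89.58 · 545.34 / (89.58 − 545.34)| s ≈ 107.2 s = 1.786 minutes.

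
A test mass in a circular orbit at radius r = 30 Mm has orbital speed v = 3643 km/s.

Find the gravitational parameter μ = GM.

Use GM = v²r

Convert to SI: r = 30 Mm = 3e+07 m; v = 3643 km/s = 3.643e+06 m/s.
For a circular orbit v² = GM/r, so GM = v² · r.
GM = (3.643e+06)² · 3e+07 m³/s² ≈ 3.981e+20 m³/s² = 3.981 × 10^20 m³/s².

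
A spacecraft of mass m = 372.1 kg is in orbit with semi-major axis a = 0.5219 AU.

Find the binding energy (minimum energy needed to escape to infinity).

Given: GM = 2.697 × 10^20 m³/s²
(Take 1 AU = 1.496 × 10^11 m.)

Convert to SI: a = 0.5219 AU = 7.80762e+10 m.
Total orbital energy is E = −GMm/(2a); binding energy is E_bind = −E = GMm/(2a).
E_bind = 2.697e+20 · 372.1 / (2 · 7.80762e+10) J ≈ 6.427e+11 J = 642.7 GJ.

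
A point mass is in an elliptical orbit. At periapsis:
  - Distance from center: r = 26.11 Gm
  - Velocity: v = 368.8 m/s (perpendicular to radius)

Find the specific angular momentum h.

Convert to SI: r = 26.11 Gm = 2.611e+10 m.
With v perpendicular to r, h = r · v.
h = 2.611e+10 · 368.8 m²/s ≈ 9.629e+12 m²/s.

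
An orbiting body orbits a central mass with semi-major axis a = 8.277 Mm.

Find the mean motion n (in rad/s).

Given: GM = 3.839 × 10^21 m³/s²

Convert to SI: a = 8.277 Mm = 8.277e+06 m.
n = √(GM / a³).
n = √(3.839e+21 / (8.277e+06)³) rad/s ≈ 2.602 rad/s.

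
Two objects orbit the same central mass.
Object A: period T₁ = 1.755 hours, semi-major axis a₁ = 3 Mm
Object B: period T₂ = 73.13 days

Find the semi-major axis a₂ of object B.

Convert to SI: T₁ = 1.755 hours = 6318 s; a₁ = 3 Mm = 3e+06 m; T₂ = 73.13 days = 6.31843e+06 s.
Kepler's third law: (T₁/T₂)² = (a₁/a₂)³ ⇒ a₂ = a₁ · (T₂/T₁)^(2/3).
T₂/T₁ = 6.31843e+06 / 6318 = 1000.07.
a₂ = 3e+06 · (1000.07)^(2/3) m ≈ 3e+08 m = 300 Mm.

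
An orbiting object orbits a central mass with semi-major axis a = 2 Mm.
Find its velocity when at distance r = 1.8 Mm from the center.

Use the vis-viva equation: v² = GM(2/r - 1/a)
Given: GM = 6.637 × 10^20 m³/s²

Convert to SI: a = 2 Mm = 2e+06 m; r = 1.8 Mm = 1.8e+06 m.
Vis-viva: v = √(GM · (2/r − 1/a)).
2/r − 1/a = 2/1.8e+06 − 1/2e+06 = 6.11111e-07 m⁻¹.
v = √(6.637e+20 · 6.11111e-07) m/s ≈ 2.014e+07 m/s = 2.014e+04 km/s.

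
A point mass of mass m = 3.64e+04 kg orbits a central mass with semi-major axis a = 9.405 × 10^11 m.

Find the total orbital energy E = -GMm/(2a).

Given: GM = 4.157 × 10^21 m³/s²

E = −GMm / (2a).
E = −4.157e+21 · 3.64e+04 / (2 · 9.405e+11) J ≈ -8.044e+13 J = -80.44 TJ.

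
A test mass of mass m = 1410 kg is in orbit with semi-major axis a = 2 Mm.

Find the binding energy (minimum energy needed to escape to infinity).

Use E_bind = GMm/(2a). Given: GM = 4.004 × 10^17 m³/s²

Convert to SI: a = 2 Mm = 2e+06 m.
Total orbital energy is E = −GMm/(2a); binding energy is E_bind = −E = GMm/(2a).
E_bind = 4.004e+17 · 1410 / (2 · 2e+06) J ≈ 1.411e+14 J = 141.1 TJ.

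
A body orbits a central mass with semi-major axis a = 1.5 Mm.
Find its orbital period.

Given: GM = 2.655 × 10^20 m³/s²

Convert to SI: a = 1.5 Mm = 1.5e+06 m.
Kepler's third law: T = 2π √(a³ / GM).
Substituting a = 1.5e+06 m and GM = 2.655e+20 m³/s²:
T = 2π √((1.5e+06)³ / 2.655e+20) s
T ≈ 0.7084 s = 0.7084 seconds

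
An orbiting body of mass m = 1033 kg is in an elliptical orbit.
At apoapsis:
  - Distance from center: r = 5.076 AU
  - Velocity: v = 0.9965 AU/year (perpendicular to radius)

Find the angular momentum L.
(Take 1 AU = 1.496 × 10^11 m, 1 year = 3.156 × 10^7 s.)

Convert to SI: r = 5.076 AU = 7.5937e+11 m; v = 0.9965 AU/year = 4723.59 m/s.
Since v is perpendicular to r, L = m · v · r.
L = 1033 · 4723.59 · 7.5937e+11 kg·m²/s ≈ 3.705e+18 kg·m²/s.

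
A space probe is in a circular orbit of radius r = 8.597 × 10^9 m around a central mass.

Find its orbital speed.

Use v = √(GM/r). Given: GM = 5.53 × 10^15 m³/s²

For a circular orbit, gravity supplies the centripetal force, so v = √(GM / r).
v = √(5.53e+15 / 8.597e+09) m/s ≈ 802 m/s = 802 m/s.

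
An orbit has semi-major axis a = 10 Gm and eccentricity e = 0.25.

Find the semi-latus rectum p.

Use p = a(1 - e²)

Convert to SI: a = 10 Gm = 1e+10 m.
p = a (1 − e²).
p = 1e+10 · (1 − (0.25)²) = 1e+10 · 0.9375 ≈ 9.375e+09 m = 9.375 Gm.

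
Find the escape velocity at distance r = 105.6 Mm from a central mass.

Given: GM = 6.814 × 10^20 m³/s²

Convert to SI: r = 105.6 Mm = 1.056e+08 m.
Escape velocity comes from setting total energy to zero: ½v² − GM/r = 0 ⇒ v_esc = √(2GM / r).
v_esc = √(2 · 6.814e+20 / 1.056e+08) m/s ≈ 3.592e+06 m/s = 3592 km/s.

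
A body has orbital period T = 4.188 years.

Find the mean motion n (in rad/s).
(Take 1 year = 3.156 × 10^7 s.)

Convert to SI: T = 4.188 years = 1.32173e+08 s.
n = 2π / T.
n = 2π / 1.32173e+08 s ≈ 4.754e-08 rad/s.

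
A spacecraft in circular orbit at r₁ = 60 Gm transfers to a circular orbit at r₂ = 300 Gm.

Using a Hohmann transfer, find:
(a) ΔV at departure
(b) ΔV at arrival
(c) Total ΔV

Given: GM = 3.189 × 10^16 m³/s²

Convert to SI: r₁ = 60 Gm = 6e+10 m; r₂ = 300 Gm = 3e+11 m.
Transfer semi-major axis: a_t = (r₁ + r₂)/2 = (6e+10 + 3e+11)/2 = 1.8e+11 m.
Circular speeds: v₁ = √(GM/r₁) = 729.04 m/s, v₂ = √(GM/r₂) = 326.037 m/s.
Transfer speeds (vis-viva v² = GM(2/r − 1/a_t)): v₁ᵗ = 941.187 m/s, v₂ᵗ = 188.237 m/s.
(a) ΔV₁ = |v₁ᵗ − v₁| ≈ 212.1 m/s = 212.1 m/s.
(b) ΔV₂ = |v₂ − v₂ᵗ| ≈ 137.8 m/s = 137.8 m/s.
(c) ΔV_total = ΔV₁ + ΔV₂ ≈ 349.9 m/s = 349.9 m/s.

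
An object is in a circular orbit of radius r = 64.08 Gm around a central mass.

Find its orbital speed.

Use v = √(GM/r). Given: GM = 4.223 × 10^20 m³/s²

Convert to SI: r = 64.08 Gm = 6.408e+10 m.
For a circular orbit, gravity supplies the centripetal force, so v = √(GM / r).
v = √(4.223e+20 / 6.408e+10) m/s ≈ 8.118e+04 m/s = 81.18 km/s.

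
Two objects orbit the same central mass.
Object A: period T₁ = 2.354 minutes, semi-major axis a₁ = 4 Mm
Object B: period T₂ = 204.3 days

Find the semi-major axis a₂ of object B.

Convert to SI: T₁ = 2.354 minutes = 141.24 s; a₁ = 4 Mm = 4e+06 m; T₂ = 204.3 days = 1.76515e+07 s.
Kepler's third law: (T₁/T₂)² = (a₁/a₂)³ ⇒ a₂ = a₁ · (T₂/T₁)^(2/3).
T₂/T₁ = 1.76515e+07 / 141.24 = 124975.
a₂ = 4e+06 · (124975)^(2/3) m ≈ 9.999e+09 m = 9.999 Gm.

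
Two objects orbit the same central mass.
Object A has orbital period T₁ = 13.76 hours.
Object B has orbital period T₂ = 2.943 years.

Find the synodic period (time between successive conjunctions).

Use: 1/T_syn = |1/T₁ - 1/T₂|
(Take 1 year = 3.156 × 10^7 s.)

Convert to SI: T₁ = 13.76 hours = 49536 s; T₂ = 2.943 years = 9.28811e+07 s.
T_syn = |T₁ · T₂ / (T₁ − T₂)|.
T_syn = |49536 · 9.28811e+07 / (49536 − 9.28811e+07)| s ≈ 4.956e+04 s = 13.77 hours.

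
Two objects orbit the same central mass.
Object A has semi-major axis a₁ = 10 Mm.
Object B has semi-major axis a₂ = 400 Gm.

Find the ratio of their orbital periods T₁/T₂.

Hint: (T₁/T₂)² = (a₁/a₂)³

Convert to SI: a₁ = 10 Mm = 1e+07 m; a₂ = 400 Gm = 4e+11 m.
From Kepler's third law, (T₁/T₂)² = (a₁/a₂)³, so T₁/T₂ = (a₁/a₂)^(3/2).
a₁/a₂ = 1e+07 / 4e+11 = 2.5e-05.
T₁/T₂ = (2.5e-05)^(3/2) ≈ 1.25e-07.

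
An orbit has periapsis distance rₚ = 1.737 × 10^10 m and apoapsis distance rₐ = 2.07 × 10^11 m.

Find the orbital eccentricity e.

e = (rₐ − rₚ) / (rₐ + rₚ).
e = (2.07e+11 − 1.737e+10) / (2.07e+11 + 1.737e+10) = 1.8963e+11 / 2.2437e+11 ≈ 0.8452.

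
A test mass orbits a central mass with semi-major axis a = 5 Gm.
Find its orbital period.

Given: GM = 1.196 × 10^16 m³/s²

Convert to SI: a = 5 Gm = 5e+09 m.
Kepler's third law: T = 2π √(a³ / GM).
Substituting a = 5e+09 m and GM = 1.196e+16 m³/s²:
T = 2π √((5e+09)³ / 1.196e+16) s
T ≈ 2.031e+07 s = 235.1 days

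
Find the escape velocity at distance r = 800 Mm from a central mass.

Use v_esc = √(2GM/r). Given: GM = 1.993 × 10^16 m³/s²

Convert to SI: r = 800 Mm = 8e+08 m.
Escape velocity comes from setting total energy to zero: ½v² − GM/r = 0 ⇒ v_esc = √(2GM / r).
v_esc = √(2 · 1.993e+16 / 8e+08) m/s ≈ 7059 m/s = 7.059 km/s.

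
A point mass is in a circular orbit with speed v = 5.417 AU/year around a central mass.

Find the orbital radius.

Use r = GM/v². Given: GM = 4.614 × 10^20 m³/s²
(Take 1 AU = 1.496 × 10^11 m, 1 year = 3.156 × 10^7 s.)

Convert to SI: v = 5.417 AU/year = 25677.5 m/s.
For a circular orbit, v² = GM / r, so r = GM / v².
r = 4.614e+20 / (25677.5)² m ≈ 6.998e+11 m = 4.678 AU.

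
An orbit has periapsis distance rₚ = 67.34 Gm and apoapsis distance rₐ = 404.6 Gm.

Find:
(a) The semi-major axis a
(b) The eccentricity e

Convert to SI: rₚ = 67.34 Gm = 6.734e+10 m; rₐ = 404.6 Gm = 4.046e+11 m.
(a) a = (rₚ + rₐ) / 2 = (6.734e+10 + 4.046e+11) / 2 ≈ 2.36e+11 m = 236 Gm.
(b) e = (rₐ − rₚ) / (rₐ + rₚ) = (4.046e+11 − 6.734e+10) / (4.046e+11 + 6.734e+10) ≈ 0.7146.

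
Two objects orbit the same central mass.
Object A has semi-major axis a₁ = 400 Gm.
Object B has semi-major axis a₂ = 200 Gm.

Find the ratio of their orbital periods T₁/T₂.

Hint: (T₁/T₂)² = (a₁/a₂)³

Convert to SI: a₁ = 400 Gm = 4e+11 m; a₂ = 200 Gm = 2e+11 m.
From Kepler's third law, (T₁/T₂)² = (a₁/a₂)³, so T₁/T₂ = (a₁/a₂)^(3/2).
a₁/a₂ = 4e+11 / 2e+11 = 2.
T₁/T₂ = (2)^(3/2) ≈ 2.828.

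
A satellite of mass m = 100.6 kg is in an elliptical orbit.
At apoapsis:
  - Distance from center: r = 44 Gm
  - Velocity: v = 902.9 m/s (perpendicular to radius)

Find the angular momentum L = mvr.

Convert to SI: r = 44 Gm = 4.4e+10 m.
Since v is perpendicular to r, L = m · v · r.
L = 100.6 · 902.9 · 4.4e+10 kg·m²/s ≈ 3.997e+15 kg·m²/s.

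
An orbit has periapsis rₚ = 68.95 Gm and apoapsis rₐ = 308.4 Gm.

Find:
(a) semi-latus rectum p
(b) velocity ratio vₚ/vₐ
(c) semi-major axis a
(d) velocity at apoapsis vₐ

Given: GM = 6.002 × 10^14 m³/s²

Convert to SI: rₚ = 68.95 Gm = 6.895e+10 m; rₐ = 308.4 Gm = 3.084e+11 m.
(a) From a = (rₚ + rₐ)/2 = 1.88675e+11 m and e = (rₐ − rₚ)/(rₐ + rₚ) = 0.634557, p = a(1 − e²) = 1.88675e+11 · (1 − (0.634557)²) ≈ 1.127e+11 m
(b) Conservation of angular momentum (rₚvₚ = rₐvₐ) gives vₚ/vₐ = rₐ/rₚ = 3.084e+11/6.895e+10 ≈ 4.473
(c) a = (rₚ + rₐ)/2 = (6.895e+10 + 3.084e+11)/2 ≈ 1.887e+11 m
(d) With a = (rₚ + rₐ)/2 = 1.88675e+11 m, vₐ = √(GM (2/rₐ − 1/a)) = √(6.002e+14 · (2/3.084e+11 − 1/1.88675e+11)) m/s ≈ 26.67 m/s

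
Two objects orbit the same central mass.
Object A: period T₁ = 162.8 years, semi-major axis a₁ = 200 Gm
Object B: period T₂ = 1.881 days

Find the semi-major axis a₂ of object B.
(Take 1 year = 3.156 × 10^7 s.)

Convert to SI: T₁ = 162.8 years = 5.13797e+09 s; a₁ = 200 Gm = 2e+11 m; T₂ = 1.881 days = 162518 s.
Kepler's third law: (T₁/T₂)² = (a₁/a₂)³ ⇒ a₂ = a₁ · (T₂/T₁)^(2/3).
T₂/T₁ = 162518 / 5.13797e+09 = 3.16309e-05.
a₂ = 2e+11 · (3.16309e-05)^(2/3) m ≈ 2e+08 m = 200 Mm.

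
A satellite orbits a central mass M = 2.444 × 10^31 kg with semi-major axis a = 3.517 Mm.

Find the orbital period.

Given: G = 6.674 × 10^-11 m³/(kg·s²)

Convert to SI: a = 3.517 Mm = 3.517e+06 m.
GM = G · M = 6.674e-11 · 2.444e+31 = 1.63113e+21 m³/s².
Kepler's third law: T = 2π √(a³ / GM).
Substituting a = 3.517e+06 m and GM = 1.63113e+21 m³/s²:
T = 2π √((3.517e+06)³ / 1.63113e+21) s
T ≈ 1.026 s = 1.026 seconds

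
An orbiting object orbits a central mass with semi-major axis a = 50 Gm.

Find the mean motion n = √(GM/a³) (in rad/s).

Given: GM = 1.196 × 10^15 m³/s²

Convert to SI: a = 50 Gm = 5e+10 m.
n = √(GM / a³).
n = √(1.196e+15 / (5e+10)³) rad/s ≈ 3.093e-09 rad/s.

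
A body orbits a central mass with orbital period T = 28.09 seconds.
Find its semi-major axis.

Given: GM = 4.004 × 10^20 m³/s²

Invert Kepler's third law: a = (GM · T² / (4π²))^(1/3).
Substituting T = 28.09 s and GM = 4.004e+20 m³/s²:
a = (4.004e+20 · (28.09)² / (4π²))^(1/3) m
a ≈ 2e+07 m = 20 Mm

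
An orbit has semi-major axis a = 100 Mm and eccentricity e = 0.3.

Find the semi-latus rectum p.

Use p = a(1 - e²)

Convert to SI: a = 100 Mm = 1e+08 m.
p = a (1 − e²).
p = 1e+08 · (1 − (0.3)²) = 1e+08 · 0.91 ≈ 9.1e+07 m = 91 Mm.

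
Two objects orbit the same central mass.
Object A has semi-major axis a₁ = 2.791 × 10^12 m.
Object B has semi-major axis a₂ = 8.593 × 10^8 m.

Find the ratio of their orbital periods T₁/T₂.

From Kepler's third law, (T₁/T₂)² = (a₁/a₂)³, so T₁/T₂ = (a₁/a₂)^(3/2).
a₁/a₂ = 2.791e+12 / 8.593e+08 = 3247.99.
T₁/T₂ = (3247.99)^(3/2) ≈ 1.851e+05.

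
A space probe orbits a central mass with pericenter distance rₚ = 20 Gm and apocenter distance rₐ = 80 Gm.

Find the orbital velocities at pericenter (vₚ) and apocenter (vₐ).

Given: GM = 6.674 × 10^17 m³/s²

Convert to SI: rₚ = 20 Gm = 2e+10 m; rₐ = 80 Gm = 8e+10 m.
Use the vis-viva equation v² = GM(2/r − 1/a) with a = (rₚ + rₐ)/2 = (2e+10 + 8e+10)/2 = 5e+10 m.
vₚ = √(GM · (2/rₚ − 1/a)) = √(6.674e+17 · (2/2e+10 − 1/5e+10)) m/s ≈ 7307 m/s = 7.307 km/s.
vₐ = √(GM · (2/rₐ − 1/a)) = √(6.674e+17 · (2/8e+10 − 1/5e+10)) m/s ≈ 1827 m/s = 1.827 km/s.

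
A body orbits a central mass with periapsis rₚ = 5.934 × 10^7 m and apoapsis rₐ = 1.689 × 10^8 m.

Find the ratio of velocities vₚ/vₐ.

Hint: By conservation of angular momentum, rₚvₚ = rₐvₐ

Conservation of angular momentum gives rₚvₚ = rₐvₐ, so vₚ/vₐ = rₐ/rₚ.
vₚ/vₐ = 1.689e+08 / 5.934e+07 ≈ 2.846.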